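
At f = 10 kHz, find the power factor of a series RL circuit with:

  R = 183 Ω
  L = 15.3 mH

Step 1 — Angular frequency: ω = 2π·f = 2π·1e+04 = 6.283e+04 rad/s.
Step 2 — Component impedances:
  R: Z = R = 183 Ω
  L: Z = jωL = j·6.283e+04·0.0153 = 0 + j961.3 Ω
Step 3 — Series combination: Z_total = R + L = 183 + j961.3 Ω = 978.6∠79.2° Ω.
Step 4 — Power factor: PF = cos(φ) = Re(Z)/|Z| = 183/978.6 = 0.187.
Step 5 — Type: Im(Z) = 961.3 ⇒ lagging (phase φ = 79.2°).

PF = 0.187 (lagging, φ = 79.2°)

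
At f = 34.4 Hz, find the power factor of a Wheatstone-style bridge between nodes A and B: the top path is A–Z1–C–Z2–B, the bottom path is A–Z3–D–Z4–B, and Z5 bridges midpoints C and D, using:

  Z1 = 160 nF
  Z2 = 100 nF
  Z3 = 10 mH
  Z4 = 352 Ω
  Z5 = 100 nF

Step 1 — Angular frequency: ω = 2π·f = 2π·34.4 = 216.1 rad/s.
Step 2 — Component impedances:
  Z1: Z = 1/(jωC) = -j/(ω·C) = 0 - j2.892e+04 Ω
  Z2: Z = 1/(jωC) = -j/(ω·C) = 0 - j4.627e+04 Ω
  Z3: Z = jωL = j·216.1·0.01 = 0 + j2.161 Ω
  Z4: Z = R = 352 Ω
  Z5: Z = 1/(jωC) = -j/(ω·C) = 0 - j4.627e+04 Ω
Step 3 — Bridge requires nodal analysis (the Z5 bridge couples midpoints C and D, so the two paths cannot be reduced to a simple series/parallel combination). Setting node B to ground and injecting 1 A at node A, the 3-node admittance system at A, C, D solves to V_A = Z_AB = 352 + j0.2273 Ω = 352∠0.0° Ω.
Step 4 — Power factor: PF = cos(φ) = Re(Z)/|Z| = 352/352 = 1.
Step 5 — Type: Im(Z) = 0.2273 ⇒ lagging (phase φ = 0.0°).

PF = 1 (lagging, φ = 0.0°)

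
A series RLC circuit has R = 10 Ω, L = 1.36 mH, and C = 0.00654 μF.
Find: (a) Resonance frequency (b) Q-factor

Step 1 — Resonance condition Im(Z)=0 gives ω₀ = 1/√(LC).
Step 2 — ω₀ = 1/√(0.00136·6.54e-09) = 3.353e+05 rad/s.
Step 3 — f₀ = ω₀/(2π) = 5.337e+04 Hz.
Step 4 — Series Q: Q = ω₀L/R = 3.353e+05·0.00136/10 = 45.6.

(a) f₀ = 5.337e+04 Hz  (b) Q = 45.6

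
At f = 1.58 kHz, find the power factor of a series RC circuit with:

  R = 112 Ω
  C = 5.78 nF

Step 1 — Angular frequency: ω = 2π·f = 2π·1580 = 9927 rad/s.
Step 2 — Component impedances:
  R: Z = R = 112 Ω
  C: Z = 1/(jωC) = -j/(ω·C) = 0 - j1.743e+04 Ω
Step 3 — Series combination: Z_total = R + C = 112 - j1.743e+04 Ω = 1.743e+04∠-89.6° Ω.
Step 4 — Power factor: PF = cos(φ) = Re(Z)/|Z| = 112/1.743e+04 = 0.006426.
Step 5 — Type: Im(Z) = -1.743e+04 ⇒ leading (phase φ = -89.6°).

PF = 0.006426 (leading, φ = -89.6°)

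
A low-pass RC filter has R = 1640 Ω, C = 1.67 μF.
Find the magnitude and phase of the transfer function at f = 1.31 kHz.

Step 1 — Angular frequency: ω = 2π·1310 = 8231 rad/s.
Step 2 — Transfer function: H(jω) = 1/(1 + jωRC).
Step 3 — Denominator: 1 + jωRC = 1 + j·8231·1640·1.67e-06 = 1 + j22.54.
Step 4 — H = 0.001964 - j0.04427.
Step 5 — Magnitude: |H| = 0.04432 (-27.1 dB); phase: φ = -87.5°.

|H| = 0.04432 (-27.1 dB), φ = -87.5°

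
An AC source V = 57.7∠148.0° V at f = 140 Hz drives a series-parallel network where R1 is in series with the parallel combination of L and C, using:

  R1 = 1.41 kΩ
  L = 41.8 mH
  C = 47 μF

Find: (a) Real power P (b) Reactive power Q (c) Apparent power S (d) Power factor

Step 1 — Angular frequency: ω = 2π·f = 2π·140 = 879.6 rad/s.
Step 2 — Component impedances:
  R1: Z = R = 1410 Ω
  L: Z = jωL = j·879.6·0.0418 = 0 + j36.77 Ω
  C: Z = 1/(jωC) = -j/(ω·C) = 0 - j24.19 Ω
Step 3 — Parallel branch: L || C = 1/(1/L + 1/C) = 0 - j70.69 Ω.
Step 4 — Series with R1: Z_total = R1 + (L || C) = 1410 - j70.69 Ω = 1412∠-2.9° Ω.
Step 5 — Source phasor: V = 57.7∠148.0° V = -48.93 + j30.58 V.
Step 6 — Current: I = V / Z = -0.0357 + j0.0199 A = 0.04087∠150.9° A.
Step 7 — Complex power: S = V·I* = 2.355 - j0.1181 VA.
Step 8 — Real power: P = Re(S) = 2.355 W.
Step 9 — Reactive power: Q = Im(S) = -0.1181 VAR.
Step 10 — Apparent power: |S| = 2.358 VA.
Step 11 — Power factor: PF = P/|S| = 0.9987 (leading).

(a) P = 2.355 W  (b) Q = -0.1181 VAR  (c) S = 2.358 VA  (d) PF = 0.9987 (leading)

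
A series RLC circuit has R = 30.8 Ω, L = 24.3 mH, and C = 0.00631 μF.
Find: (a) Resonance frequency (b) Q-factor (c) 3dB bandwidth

Step 1 — Resonance: ω₀ = 1/√(LC) = 1/√(0.0243·6.31e-09) = 8.076e+04 rad/s.
Step 2 — f₀ = ω₀/(2π) = 1.285e+04 Hz.
Step 3 — Series Q: Q = ω₀L/R = 8.076e+04·0.0243/30.8 = 63.71.
Step 4 — Bandwidth: Δω = ω₀/Q = 1267 rad/s; BW = Δω/(2π) = 201.7 Hz.

(a) f₀ = 1.285e+04 Hz  (b) Q = 63.71  (c) BW = 201.7 Hz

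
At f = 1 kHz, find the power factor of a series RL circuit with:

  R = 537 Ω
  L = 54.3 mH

Step 1 — Angular frequency: ω = 2π·f = 2π·1000 = 6283 rad/s.
Step 2 — Component impedances:
  R: Z = R = 537 Ω
  L: Z = jωL = j·6283·0.0543 = 0 + j341.2 Ω
Step 3 — Series combination: Z_total = R + L = 537 + j341.2 Ω = 636.2∠32.4° Ω.
Step 4 — Power factor: PF = cos(φ) = Re(Z)/|Z| = 537/636.2 = 0.8441.
Step 5 — Type: Im(Z) = 341.2 ⇒ lagging (phase φ = 32.4°).

PF = 0.8441 (lagging, φ = 32.4°)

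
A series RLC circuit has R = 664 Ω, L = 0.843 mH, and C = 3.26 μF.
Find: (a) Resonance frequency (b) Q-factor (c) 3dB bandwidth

Step 1 — Resonance condition Im(Z)=0 gives ω₀ = 1/√(LC).
Step 2 — ω₀ = 1/√(0.000843·3.26e-06) = 1.908e+04 rad/s.
Step 3 — f₀ = ω₀/(2π) = 3036 Hz.
Step 4 — Series Q: Q = ω₀L/R = 1.908e+04·0.000843/664 = 0.02422.
Step 5 — 3dB bandwidth: Δω = ω₀/Q = 7.877e+05 rad/s; BW = Δω/(2π) = 1.254e+05 Hz.

(a) f₀ = 3036 Hz  (b) Q = 0.02422  (c) BW = 1.254e+05 Hz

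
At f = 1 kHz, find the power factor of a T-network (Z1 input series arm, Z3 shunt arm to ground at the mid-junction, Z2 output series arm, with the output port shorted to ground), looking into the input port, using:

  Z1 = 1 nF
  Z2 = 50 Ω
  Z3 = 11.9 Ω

Step 1 — Angular frequency: ω = 2π·f = 2π·1000 = 6283 rad/s.
Step 2 — Component impedances:
  Z1: Z = 1/(jωC) = -j/(ω·C) = 0 - j1.592e+05 Ω
  Z2: Z = R = 50 Ω
  Z3: Z = R = 11.9 Ω
Step 3 — With the output port shorted to ground, the output series arm Z2 runs from the junction to ground; the shunt arm Z3 also runs from the junction to ground. They appear in parallel: Z3 || Z2 = 9.612 Ω.
Step 4 — Series with input arm Z1: Z_in = Z1 + (Z3 || Z2) = 9.612 - j1.592e+05 Ω = 1.592e+05∠-90.0° Ω.
Step 5 — Power factor: PF = cos(φ) = Re(Z)/|Z| = 9.6123/1.5915e+05 = 6.04e-05.
Step 6 — Type: Im(Z) = -1.592e+05 ⇒ leading (phase φ = -90.0°).

PF = 6.04e-05 (leading, φ = -90.0°)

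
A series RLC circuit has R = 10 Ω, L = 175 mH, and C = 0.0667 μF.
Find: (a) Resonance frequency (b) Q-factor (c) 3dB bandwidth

Step 1 — Resonance condition Im(Z)=0 gives ω₀ = 1/√(LC).
Step 2 — ω₀ = 1/√(0.175·6.67e-08) = 9256 rad/s.
Step 3 — f₀ = ω₀/(2π) = 1473 Hz.
Step 4 — Series Q: Q = ω₀L/R = 9256·0.175/10 = 162.
Step 5 — 3dB bandwidth: Δω = ω₀/Q = 57.14 rad/s; BW = Δω/(2π) = 9.095 Hz.

(a) f₀ = 1473 Hz  (b) Q = 162  (c) BW = 9.095 Hz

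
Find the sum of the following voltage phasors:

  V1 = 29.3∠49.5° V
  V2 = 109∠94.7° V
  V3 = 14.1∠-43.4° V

Step 1 — Convert each phasor to rectangular form:
  V1 = 29.3·(cos(49.5°) + j·sin(49.5°)) = 19.03 + j22.28 V
  V2 = 109·(cos(94.7°) + j·sin(94.7°)) = -8.931 + j108.6 V
  V3 = 14.1·(cos(-43.4°) + j·sin(-43.4°)) = 10.24 - j9.688 V
Step 2 — Sum components: V_total = 20.34 + j121.2 V.
Step 3 — Convert to polar: |V_total| = 122.9 V, ∠V_total = 80.5°.

V_total = 122.9∠80.5° V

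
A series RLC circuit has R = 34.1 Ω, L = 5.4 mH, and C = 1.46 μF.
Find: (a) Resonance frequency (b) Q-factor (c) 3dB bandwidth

Step 1 — Resonance: ω₀ = 1/√(LC) = 1/√(0.0054·1.46e-06) = 1.126e+04 rad/s.
Step 2 — f₀ = ω₀/(2π) = 1792 Hz.
Step 3 — Series Q: Q = ω₀L/R = 1.126e+04·0.0054/34.1 = 1.783.
Step 4 — Bandwidth: Δω = ω₀/Q = 6315 rad/s; BW = Δω/(2π) = 1005 Hz.

(a) f₀ = 1792 Hz  (b) Q = 1.783  (c) BW = 1005 Hz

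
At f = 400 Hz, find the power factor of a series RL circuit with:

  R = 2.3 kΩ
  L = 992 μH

Step 1 — Angular frequency: ω = 2π·f = 2π·400 = 2513 rad/s.
Step 2 — Component impedances:
  R: Z = R = 2300 Ω
  L: Z = jωL = j·2513·0.000992 = 0 + j2.493 Ω
Step 3 — Series combination: Z_total = R + L = 2300 + j2.493 Ω = 2300∠0.1° Ω.
Step 4 — Power factor: PF = cos(φ) = Re(Z)/|Z| = 2300/2300 = 1.
Step 5 — Type: Im(Z) = 2.493 ⇒ lagging (phase φ = 0.1°).

PF = 1 (lagging, φ = 0.1°)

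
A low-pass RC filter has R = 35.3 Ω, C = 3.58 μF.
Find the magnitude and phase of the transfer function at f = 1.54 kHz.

Step 1 — Angular frequency: ω = 2π·1540 = 9676 rad/s.
Step 2 — Transfer function: H(jω) = 1/(1 + jωRC).
Step 3 — Denominator: 1 + jωRC = 1 + j·9676·35.3·3.58e-06 = 1 + j1.223.
Step 4 — H = 0.4008 - j0.4901.
Step 5 — Magnitude: |H| = 0.6331 (-4.0 dB); phase: φ = -50.7°.

|H| = 0.6331 (-4.0 dB), φ = -50.7°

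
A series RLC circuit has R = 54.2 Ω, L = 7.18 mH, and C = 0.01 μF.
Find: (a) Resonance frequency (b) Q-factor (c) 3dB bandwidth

Step 1 — Resonance: ω₀ = 1/√(LC) = 1/√(0.00718·1e-08) = 1.18e+05 rad/s.
Step 2 — f₀ = ω₀/(2π) = 1.878e+04 Hz.
Step 3 — Series Q: Q = ω₀L/R = 1.18e+05·0.00718/54.2 = 15.63.
Step 4 — Bandwidth: Δω = ω₀/Q = 7549 rad/s; BW = Δω/(2π) = 1201 Hz.

(a) f₀ = 1.878e+04 Hz  (b) Q = 15.63  (c) BW = 1201 Hz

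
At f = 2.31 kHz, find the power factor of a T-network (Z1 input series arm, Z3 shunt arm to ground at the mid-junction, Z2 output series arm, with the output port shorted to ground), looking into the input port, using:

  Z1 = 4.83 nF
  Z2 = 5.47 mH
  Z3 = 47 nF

Step 1 — Angular frequency: ω = 2π·f = 2π·2310 = 1.451e+04 rad/s.
Step 2 — Component impedances:
  Z1: Z = 1/(jωC) = -j/(ω·C) = 0 - j1.426e+04 Ω
  Z2: Z = jωL = j·1.451e+04·0.00547 = 0 + j79.39 Ω
  Z3: Z = 1/(jωC) = -j/(ω·C) = 0 - j1466 Ω
Step 3 — With the output port shorted to ground, the output series arm Z2 runs from the junction to ground; the shunt arm Z3 also runs from the junction to ground. They appear in parallel: Z3 || Z2 = 0 + j83.94 Ω.
Step 4 — Series with input arm Z1: Z_in = Z1 + (Z3 || Z2) = 0 - j1.418e+04 Ω = 1.418e+04∠-90.0° Ω.
Step 5 — Power factor: PF = cos(φ) = Re(Z)/|Z| = 0/1.418e+04 = 0.
Step 6 — Type: Im(Z) = -1.418e+04 ⇒ leading (phase φ = -90.0°).

PF = 0 (leading, φ = -90.0°)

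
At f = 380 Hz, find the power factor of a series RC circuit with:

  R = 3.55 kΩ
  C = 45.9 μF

Step 1 — Angular frequency: ω = 2π·f = 2π·380 = 2388 rad/s.
Step 2 — Component impedances:
  R: Z = R = 3550 Ω
  C: Z = 1/(jωC) = -j/(ω·C) = 0 - j9.125 Ω
Step 3 — Series combination: Z_total = R + C = 3550 - j9.125 Ω = 3550∠-0.1° Ω.
Step 4 — Power factor: PF = cos(φ) = Re(Z)/|Z| = 3550/3550 = 1.
Step 5 — Type: Im(Z) = -9.125 ⇒ leading (phase φ = -0.1°).

PF = 1 (leading, φ = -0.1°)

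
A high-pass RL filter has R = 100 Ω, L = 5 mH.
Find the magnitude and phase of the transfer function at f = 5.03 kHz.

Step 1 — Angular frequency: ω = 2π·5030 = 3.16e+04 rad/s.
Step 2 — Transfer function: H(jω) = jωL/(R + jωL).
Step 3 — Numerator jωL = j·158; denominator R + jωL = 100 + j158.
Step 4 — H = 0.714 + j0.4519.
Step 5 — Magnitude: |H| = 0.845 (-1.5 dB); phase: φ = 32.3°.

|H| = 0.845 (-1.5 dB), φ = 32.3°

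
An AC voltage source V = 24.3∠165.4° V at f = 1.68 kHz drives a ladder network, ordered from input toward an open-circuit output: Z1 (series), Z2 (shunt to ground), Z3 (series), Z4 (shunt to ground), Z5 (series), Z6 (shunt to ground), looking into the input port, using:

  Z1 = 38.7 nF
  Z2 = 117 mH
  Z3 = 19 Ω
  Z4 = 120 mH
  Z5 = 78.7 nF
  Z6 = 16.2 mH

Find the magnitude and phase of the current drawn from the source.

Step 1 — Angular frequency: ω = 2π·f = 2π·1680 = 1.056e+04 rad/s.
Step 2 — Component impedances:
  Z1: Z = 1/(jωC) = -j/(ω·C) = 0 - j2448 Ω
  Z2: Z = jωL = j·1.056e+04·0.117 = 0 + j1235 Ω
  Z3: Z = R = 19 Ω
  Z4: Z = jωL = j·1.056e+04·0.12 = 0 + j1267 Ω
  Z5: Z = 1/(jωC) = -j/(ω·C) = 0 - j1204 Ω
  Z6: Z = jωL = j·1.056e+04·0.0162 = 0 + j171 Ω
Step 3 — Ladder network (open output): work backward from the far end, alternating series and parallel combinations. Z_in = 1.527 - j862.8 Ω = 862.8∠-89.9° Ω.
Step 4 — Source phasor: V = 24.3∠165.4° V = -23.52 + j6.125 V.
Step 5 — Ohm's law: I = V / Z_total = (-23.52 + j6.125) / (1.527 - j862.8) = -0.007147 - j0.02724 A.
Step 6 — Convert to polar: |I| = 0.02816 A, ∠I = -104.7°.

I = 0.02816∠-104.7° A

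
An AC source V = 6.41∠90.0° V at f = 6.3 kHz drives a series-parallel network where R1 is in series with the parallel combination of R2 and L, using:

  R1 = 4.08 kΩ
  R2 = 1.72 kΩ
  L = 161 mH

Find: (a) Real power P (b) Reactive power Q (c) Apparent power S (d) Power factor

Step 1 — Angular frequency: ω = 2π·f = 2π·6300 = 3.958e+04 rad/s.
Step 2 — Component impedances:
  R1: Z = R = 4080 Ω
  R2: Z = R = 1720 Ω
  L: Z = jωL = j·3.958e+04·0.161 = 0 + j6373 Ω
Step 3 — Parallel branch: R2 || L = 1/(1/R2 + 1/L) = 1603 + j432.7 Ω.
Step 4 — Series with R1: Z_total = R1 + (R2 || L) = 5683 + j432.7 Ω = 5700∠4.4° Ω.
Step 5 — Source phasor: V = 6.41∠90.0° V = 0 + j6.41 V.
Step 6 — Current: I = V / Z = 8.538e-05 + j0.001121 A = 0.001125∠85.6° A.
Step 7 — Complex power: S = V·I* = 0.007188 + j0.0005473 VA.
Step 8 — Real power: P = Re(S) = 0.007188 W.
Step 9 — Reactive power: Q = Im(S) = 0.0005473 VAR.
Step 10 — Apparent power: |S| = 0.007209 VA.
Step 11 — Power factor: PF = P/|S| = 0.9971 (lagging).

(a) P = 0.007188 W  (b) Q = 0.0005473 VAR  (c) S = 0.007209 VA  (d) PF = 0.9971 (lagging)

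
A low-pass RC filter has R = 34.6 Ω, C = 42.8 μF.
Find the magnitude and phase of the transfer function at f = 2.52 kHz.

Step 1 — Angular frequency: ω = 2π·2520 = 1.583e+04 rad/s.
Step 2 — Transfer function: H(jω) = 1/(1 + jωRC).
Step 3 — Denominator: 1 + jωRC = 1 + j·1.583e+04·34.6·4.28e-05 = 1 + j23.45.
Step 4 — H = 0.001816 - j0.04257.
Step 5 — Magnitude: |H| = 0.04261 (-27.4 dB); phase: φ = -87.6°.

|H| = 0.04261 (-27.4 dB), φ = -87.6°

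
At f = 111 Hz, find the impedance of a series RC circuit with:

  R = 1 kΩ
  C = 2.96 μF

Step 1 — Angular frequency: ω = 2π·f = 2π·111 = 697.4 rad/s.
Step 2 — Component impedances:
  R: Z = R = 1000 Ω
  C: Z = 1/(jωC) = -j/(ω·C) = 0 - j484.4 Ω
Step 3 — Series combination: Z_total = R + C = 1000 - j484.4 Ω = 1111∠-25.8° Ω.

Z = 1000 - j484.4 Ω = 1111∠-25.8° Ω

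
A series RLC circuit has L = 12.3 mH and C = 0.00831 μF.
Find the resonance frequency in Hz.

Step 1 — Resonance condition Im(Z)=0 gives ω₀ = 1/√(LC).
Step 2 — ω₀ = 1/√(0.0123·8.31e-09) = 9.891e+04 rad/s.
Step 3 — f₀ = ω₀/(2π) = 1.574e+04 Hz.

f₀ = 1.574e+04 Hz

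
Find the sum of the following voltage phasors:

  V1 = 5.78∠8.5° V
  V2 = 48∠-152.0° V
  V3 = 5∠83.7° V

Step 1 — Convert each phasor to rectangular form:
  V1 = 5.78·(cos(8.5°) + j·sin(8.5°)) = 5.717 + j0.8543 V
  V2 = 48·(cos(-152.0°) + j·sin(-152.0°)) = -42.38 - j22.53 V
  V3 = 5·(cos(83.7°) + j·sin(83.7°)) = 0.5487 + j4.97 V
Step 2 — Sum components: V_total = -36.12 - j16.71 V.
Step 3 — Convert to polar: |V_total| = 39.79 V, ∠V_total = -155.2°.

V_total = 39.79∠-155.2° V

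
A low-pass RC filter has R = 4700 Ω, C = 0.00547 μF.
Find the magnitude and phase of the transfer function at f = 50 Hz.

Step 1 — Angular frequency: ω = 2π·50 = 314.2 rad/s.
Step 2 — Transfer function: H(jω) = 1/(1 + jωRC).
Step 3 — Denominator: 1 + jωRC = 1 + j·314.2·4700·5.47e-09 = 1 + j0.008077.
Step 4 — H = 0.9999 - j0.008076.
Step 5 — Magnitude: |H| = 1 (-0.0 dB); phase: φ = -0.5°.

|H| = 1 (-0.0 dB), φ = -0.5°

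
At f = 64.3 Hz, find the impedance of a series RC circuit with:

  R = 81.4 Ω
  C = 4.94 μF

Step 1 — Angular frequency: ω = 2π·f = 2π·64.3 = 404 rad/s.
Step 2 — Component impedances:
  R: Z = R = 81.4 Ω
  C: Z = 1/(jωC) = -j/(ω·C) = 0 - j501.1 Ω
Step 3 — Series combination: Z_total = R + C = 81.4 - j501.1 Ω = 507.6∠-80.8° Ω.

Z = 81.4 - j501.1 Ω = 507.6∠-80.8° Ω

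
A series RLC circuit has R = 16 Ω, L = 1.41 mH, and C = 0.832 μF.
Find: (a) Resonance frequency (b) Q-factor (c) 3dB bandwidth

Step 1 — Resonance condition Im(Z)=0 gives ω₀ = 1/√(LC).
Step 2 — ω₀ = 1/√(0.00141·8.32e-07) = 2.92e+04 rad/s.
Step 3 — f₀ = ω₀/(2π) = 4647 Hz.
Step 4 — Series Q: Q = ω₀L/R = 2.92e+04·0.00141/16 = 2.573.
Step 5 — 3dB bandwidth: Δω = ω₀/Q = 1.135e+04 rad/s; BW = Δω/(2π) = 1806 Hz.

(a) f₀ = 4647 Hz  (b) Q = 2.573  (c) BW = 1806 Hz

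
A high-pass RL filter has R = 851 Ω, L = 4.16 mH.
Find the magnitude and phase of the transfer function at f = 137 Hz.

Step 1 — Angular frequency: ω = 2π·137 = 860.8 rad/s.
Step 2 — Transfer function: H(jω) = jωL/(R + jωL).
Step 3 — Numerator jωL = j·3.581; denominator R + jωL = 851 + j3.581.
Step 4 — H = 1.771e-05 + j0.004208.
Step 5 — Magnitude: |H| = 0.004208 (-47.5 dB); phase: φ = 89.8°.

|H| = 0.004208 (-47.5 dB), φ = 89.8°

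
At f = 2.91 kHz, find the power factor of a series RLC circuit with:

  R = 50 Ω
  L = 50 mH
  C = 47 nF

Step 1 — Angular frequency: ω = 2π·f = 2π·2910 = 1.828e+04 rad/s.
Step 2 — Component impedances:
  R: Z = R = 50 Ω
  L: Z = jωL = j·1.828e+04·0.05 = 0 + j914.2 Ω
  C: Z = 1/(jωC) = -j/(ω·C) = 0 - j1164 Ω
Step 3 — Series combination: Z_total = R + L + C = 50 - j249.5 Ω = 254.4∠-78.7° Ω.
Step 4 — Power factor: PF = cos(φ) = Re(Z)/|Z| = 50/254.4 = 0.1965.
Step 5 — Type: Im(Z) = -249.5 ⇒ leading (phase φ = -78.7°).

PF = 0.1965 (leading, φ = -78.7°)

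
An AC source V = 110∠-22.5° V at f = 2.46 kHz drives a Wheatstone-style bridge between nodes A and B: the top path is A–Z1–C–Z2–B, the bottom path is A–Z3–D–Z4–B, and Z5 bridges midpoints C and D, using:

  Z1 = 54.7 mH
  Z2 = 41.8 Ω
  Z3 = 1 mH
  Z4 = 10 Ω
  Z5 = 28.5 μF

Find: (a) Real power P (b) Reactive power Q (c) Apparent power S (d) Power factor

Step 1 — Angular frequency: ω = 2π·f = 2π·2460 = 1.546e+04 rad/s.
Step 2 — Component impedances:
  Z1: Z = jωL = j·1.546e+04·0.0547 = 0 + j845.5 Ω
  Z2: Z = R = 41.8 Ω
  Z3: Z = jωL = j·1.546e+04·0.001 = 0 + j15.46 Ω
  Z4: Z = R = 10 Ω
  Z5: Z = 1/(jωC) = -j/(ω·C) = 0 - j2.27 Ω
Step 3 — Bridge requires nodal analysis (the Z5 bridge couples midpoints C and D, so the two paths cannot be reduced to a simple series/parallel combination). Setting node B to ground and injecting 1 A at node A, the 3-node admittance system at A, C, D solves to V_A = Z_AB = 8.073 + j15.11 Ω = 17.13∠61.9° Ω.
Step 4 — Source phasor: V = 110∠-22.5° V = 101.6 - j42.1 V.
Step 5 — Current: I = V / Z = 0.6282 - j6.39 A = 6.421∠-84.4° A.
Step 6 — Complex power: S = V·I* = 332.8 + j623 VA.
Step 7 — Real power: P = Re(S) = 332.8 W.
Step 8 — Reactive power: Q = Im(S) = 623 VAR.
Step 9 — Apparent power: |S| = 706.3 VA.
Step 10 — Power factor: PF = P/|S| = 0.4712 (lagging).

(a) P = 332.8 W  (b) Q = 623 VAR  (c) S = 706.3 VA  (d) PF = 0.4712 (lagging)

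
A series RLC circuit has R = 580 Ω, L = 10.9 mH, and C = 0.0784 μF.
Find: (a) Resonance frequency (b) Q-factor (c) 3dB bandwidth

Step 1 — Resonance: ω₀ = 1/√(LC) = 1/√(0.0109·7.84e-08) = 3.421e+04 rad/s.
Step 2 — f₀ = ω₀/(2π) = 5444 Hz.
Step 3 — Series Q: Q = ω₀L/R = 3.421e+04·0.0109/580 = 0.6429.
Step 4 — Bandwidth: Δω = ω₀/Q = 5.321e+04 rad/s; BW = Δω/(2π) = 8469 Hz.

(a) f₀ = 5444 Hz  (b) Q = 0.6429  (c) BW = 8469 Hz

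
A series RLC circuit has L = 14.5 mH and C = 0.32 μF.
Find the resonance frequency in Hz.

Step 1 — Resonance condition Im(Z)=0 gives ω₀ = 1/√(LC).
Step 2 — ω₀ = 1/√(0.0145·3.2e-07) = 1.468e+04 rad/s.
Step 3 — f₀ = ω₀/(2π) = 2336 Hz.

f₀ = 2336 Hz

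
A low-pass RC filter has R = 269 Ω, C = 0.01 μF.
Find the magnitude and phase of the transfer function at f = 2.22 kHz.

Step 1 — Angular frequency: ω = 2π·2220 = 1.395e+04 rad/s.
Step 2 — Transfer function: H(jω) = 1/(1 + jωRC).
Step 3 — Denominator: 1 + jωRC = 1 + j·1.395e+04·269·1e-08 = 1 + j0.03752.
Step 4 — H = 0.9986 - j0.03747.
Step 5 — Magnitude: |H| = 0.9993 (-0.0 dB); phase: φ = -2.1°.

|H| = 0.9993 (-0.0 dB), φ = -2.1°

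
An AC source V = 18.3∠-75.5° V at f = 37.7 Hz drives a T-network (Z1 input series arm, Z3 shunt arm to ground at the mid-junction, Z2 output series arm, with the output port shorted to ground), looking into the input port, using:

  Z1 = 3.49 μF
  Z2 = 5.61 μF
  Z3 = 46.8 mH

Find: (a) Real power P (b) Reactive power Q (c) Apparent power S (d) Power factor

Step 1 — Angular frequency: ω = 2π·f = 2π·37.7 = 236.9 rad/s.
Step 2 — Component impedances:
  Z1: Z = 1/(jωC) = -j/(ω·C) = 0 - j1210 Ω
  Z2: Z = 1/(jωC) = -j/(ω·C) = 0 - j752.5 Ω
  Z3: Z = jωL = j·236.9·0.0468 = 0 + j11.09 Ω
Step 3 — With the output port shorted to ground, the output series arm Z2 runs from the junction to ground; the shunt arm Z3 also runs from the junction to ground. They appear in parallel: Z3 || Z2 = 0 + j11.25 Ω.
Step 4 — Series with input arm Z1: Z_in = Z1 + (Z3 || Z2) = 0 - j1198 Ω = 1198∠-90.0° Ω.
Step 5 — Source phasor: V = 18.3∠-75.5° V = 4.582 - j17.72 V.
Step 6 — Current: I = V / Z = 0.01478 + j0.003823 A = 0.01527∠14.5° A.
Step 7 — Complex power: S = V·I* = 0 - j0.2795 VA.
Step 8 — Real power: P = Re(S) = 0 W.
Step 9 — Reactive power: Q = Im(S) = -0.2795 VAR.
Step 10 — Apparent power: |S| = 0.2795 VA.
Step 11 — Power factor: PF = P/|S| = 0 (leading).

(a) P = 0 W  (b) Q = -0.2795 VAR  (c) S = 0.2795 VA  (d) PF = 0 (leading)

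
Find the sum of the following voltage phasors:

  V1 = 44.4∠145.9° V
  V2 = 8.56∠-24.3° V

Step 1 — Convert each phasor to rectangular form:
  V1 = 44.4·(cos(145.9°) + j·sin(145.9°)) = -36.77 + j24.89 V
  V2 = 8.56·(cos(-24.3°) + j·sin(-24.3°)) = 7.802 - j3.523 V
Step 2 — Sum components: V_total = -28.96 + j21.37 V.
Step 3 — Convert to polar: |V_total| = 35.99 V, ∠V_total = 143.6°.

V_total = 35.99∠143.6° V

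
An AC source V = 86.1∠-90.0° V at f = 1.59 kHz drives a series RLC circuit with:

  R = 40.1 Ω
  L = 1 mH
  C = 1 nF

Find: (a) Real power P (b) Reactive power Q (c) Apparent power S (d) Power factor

Step 1 — Angular frequency: ω = 2π·f = 2π·1590 = 9990 rad/s.
Step 2 — Component impedances:
  R: Z = R = 40.1 Ω
  L: Z = jωL = j·9990·0.001 = 0 + j9.99 Ω
  C: Z = 1/(jωC) = -j/(ω·C) = 0 - j1.001e+05 Ω
Step 3 — Series combination: Z_total = R + L + C = 40.1 - j1.001e+05 Ω = 1.001e+05∠-90.0° Ω.
Step 4 — Source phasor: V = 86.1∠-90.0° V = 0 - j86.1 V.
Step 5 — Current: I = V / Z = 0.0008602 - j3.447e-07 A = 0.0008602∠-0.0° A.
Step 6 — Complex power: S = V·I* = 2.968e-05 - j0.07407 VA.
Step 7 — Real power: P = Re(S) = 2.968e-05 W.
Step 8 — Reactive power: Q = Im(S) = -0.07407 VAR.
Step 9 — Apparent power: |S| = 0.07407 VA.
Step 10 — Power factor: PF = P/|S| = 0.0004006 (leading).

(a) P = 2.968e-05 W  (b) Q = -0.07407 VAR  (c) S = 0.07407 VA  (d) PF = 0.0004006 (leading)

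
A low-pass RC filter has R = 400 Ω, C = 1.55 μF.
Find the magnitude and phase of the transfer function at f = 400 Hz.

Step 1 — Angular frequency: ω = 2π·400 = 2513 rad/s.
Step 2 — Transfer function: H(jω) = 1/(1 + jωRC).
Step 3 — Denominator: 1 + jωRC = 1 + j·2513·400·1.55e-06 = 1 + j1.558.
Step 4 — H = 0.2917 - j0.4545.
Step 5 — Magnitude: |H| = 0.5401 (-5.4 dB); phase: φ = -57.3°.

|H| = 0.5401 (-5.4 dB), φ = -57.3°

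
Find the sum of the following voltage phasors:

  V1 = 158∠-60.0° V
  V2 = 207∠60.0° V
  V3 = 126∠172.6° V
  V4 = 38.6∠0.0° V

Step 1 — Convert each phasor to rectangular form:
  V1 = 158·(cos(-60.0°) + j·sin(-60.0°)) = 79 - j136.8 V
  V2 = 207·(cos(60.0°) + j·sin(60.0°)) = 103.5 + j179.3 V
  V3 = 126·(cos(172.6°) + j·sin(172.6°)) = -125 + j16.23 V
  V4 = 38.6·(cos(0.0°) + j·sin(0.0°)) = 38.6 V
Step 2 — Sum components: V_total = 96.15 + j58.66 V.
Step 3 — Convert to polar: |V_total| = 112.6 V, ∠V_total = 31.4°.

V_total = 112.6∠31.4° V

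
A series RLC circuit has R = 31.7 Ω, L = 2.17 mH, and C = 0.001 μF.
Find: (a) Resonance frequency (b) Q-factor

Step 1 — Resonance condition Im(Z)=0 gives ω₀ = 1/√(LC).
Step 2 — ω₀ = 1/√(0.00217·1e-09) = 6.788e+05 rad/s.
Step 3 — f₀ = ω₀/(2π) = 1.08e+05 Hz.
Step 4 — Series Q: Q = ω₀L/R = 6.788e+05·0.00217/31.7 = 46.47.

(a) f₀ = 1.08e+05 Hz  (b) Q = 46.47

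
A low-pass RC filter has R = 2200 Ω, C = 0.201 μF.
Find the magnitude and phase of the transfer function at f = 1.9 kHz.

Step 1 — Angular frequency: ω = 2π·1900 = 1.194e+04 rad/s.
Step 2 — Transfer function: H(jω) = 1/(1 + jωRC).
Step 3 — Denominator: 1 + jωRC = 1 + j·1.194e+04·2200·2.01e-07 = 1 + j5.279.
Step 4 — H = 0.03464 - j0.1829.
Step 5 — Magnitude: |H| = 0.1861 (-14.6 dB); phase: φ = -79.3°.

|H| = 0.1861 (-14.6 dB), φ = -79.3°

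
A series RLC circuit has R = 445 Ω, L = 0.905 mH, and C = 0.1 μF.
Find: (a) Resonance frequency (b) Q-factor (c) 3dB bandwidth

Step 1 — Resonance condition Im(Z)=0 gives ω₀ = 1/√(LC).
Step 2 — ω₀ = 1/√(0.000905·1e-07) = 1.051e+05 rad/s.
Step 3 — f₀ = ω₀/(2π) = 1.673e+04 Hz.
Step 4 — Series Q: Q = ω₀L/R = 1.051e+05·0.000905/445 = 0.2138.
Step 5 — 3dB bandwidth: Δω = ω₀/Q = 4.917e+05 rad/s; BW = Δω/(2π) = 7.826e+04 Hz.

(a) f₀ = 1.673e+04 Hz  (b) Q = 0.2138  (c) BW = 7.826e+04 Hz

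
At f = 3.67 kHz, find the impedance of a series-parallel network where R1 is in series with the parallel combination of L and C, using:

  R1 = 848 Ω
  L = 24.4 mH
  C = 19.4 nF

Step 1 — Angular frequency: ω = 2π·f = 2π·3670 = 2.306e+04 rad/s.
Step 2 — Component impedances:
  R1: Z = R = 848 Ω
  L: Z = jωL = j·2.306e+04·0.0244 = 0 + j562.6 Ω
  C: Z = 1/(jωC) = -j/(ω·C) = 0 - j2235 Ω
Step 3 — Parallel branch: L || C = 1/(1/L + 1/C) = 0 + j751.9 Ω.
Step 4 — Series with R1: Z_total = R1 + (L || C) = 848 + j751.9 Ω = 1133∠41.6° Ω.

Z = 848 + j751.9 Ω = 1133∠41.6° Ω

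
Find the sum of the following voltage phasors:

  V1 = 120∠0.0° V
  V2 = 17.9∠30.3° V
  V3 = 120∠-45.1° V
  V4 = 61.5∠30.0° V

Step 1 — Convert each phasor to rectangular form:
  V1 = 120·(cos(0.0°) + j·sin(0.0°)) = 120 V
  V2 = 17.9·(cos(30.3°) + j·sin(30.3°)) = 15.45 + j9.031 V
  V3 = 120·(cos(-45.1°) + j·sin(-45.1°)) = 84.7 - j85 V
  V4 = 61.5·(cos(30.0°) + j·sin(30.0°)) = 53.26 + j30.75 V
Step 2 — Sum components: V_total = 273.4 - j45.22 V.
Step 3 — Convert to polar: |V_total| = 277.1 V, ∠V_total = -9.4°.

V_total = 277.1∠-9.4° V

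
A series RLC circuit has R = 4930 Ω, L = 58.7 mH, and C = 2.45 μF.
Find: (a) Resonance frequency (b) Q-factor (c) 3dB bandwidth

Step 1 — Resonance: ω₀ = 1/√(LC) = 1/√(0.0587·2.45e-06) = 2637 rad/s.
Step 2 — f₀ = ω₀/(2π) = 419.7 Hz.
Step 3 — Series Q: Q = ω₀L/R = 2637·0.0587/4930 = 0.0314.
Step 4 — Bandwidth: Δω = ω₀/Q = 8.399e+04 rad/s; BW = Δω/(2π) = 1.337e+04 Hz.

(a) f₀ = 419.7 Hz  (b) Q = 0.0314  (c) BW = 1.337e+04 Hz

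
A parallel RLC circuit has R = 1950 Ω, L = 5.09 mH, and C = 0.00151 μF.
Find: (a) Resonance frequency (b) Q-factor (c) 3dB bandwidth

Step 1 — Resonance: ω₀ = 1/√(LC) = 1/√(0.00509·1.51e-09) = 3.607e+05 rad/s.
Step 2 — f₀ = ω₀/(2π) = 5.741e+04 Hz.
Step 3 — Parallel Q: Q = R/(ω₀L) = 1950/(3.607e+05·0.00509) = 1.062.
Step 4 — Bandwidth: Δω = ω₀/Q = 3.396e+05 rad/s; BW = Δω/(2π) = 5.405e+04 Hz.

(a) f₀ = 5.741e+04 Hz  (b) Q = 1.062  (c) BW = 5.405e+04 Hz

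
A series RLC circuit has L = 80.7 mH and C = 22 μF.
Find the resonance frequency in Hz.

Step 1 — Resonance condition Im(Z)=0 gives ω₀ = 1/√(LC).
Step 2 — ω₀ = 1/√(0.0807·2.2e-05) = 750.5 rad/s.
Step 3 — f₀ = ω₀/(2π) = 119.4 Hz.

f₀ = 119.4 Hz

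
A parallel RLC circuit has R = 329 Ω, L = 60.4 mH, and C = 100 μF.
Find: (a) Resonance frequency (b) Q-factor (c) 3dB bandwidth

Step 1 — Resonance: ω₀ = 1/√(LC) = 1/√(0.0604·0.0001) = 406.9 rad/s.
Step 2 — f₀ = ω₀/(2π) = 64.76 Hz.
Step 3 — Parallel Q: Q = R/(ω₀L) = 329/(406.9·0.0604) = 13.39.
Step 4 — Bandwidth: Δω = ω₀/Q = 30.4 rad/s; BW = Δω/(2π) = 4.838 Hz.

(a) f₀ = 64.76 Hz  (b) Q = 13.39  (c) BW = 4.838 Hz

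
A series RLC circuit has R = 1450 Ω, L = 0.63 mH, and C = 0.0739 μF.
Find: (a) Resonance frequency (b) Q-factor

Step 1 — Resonance condition Im(Z)=0 gives ω₀ = 1/√(LC).
Step 2 — ω₀ = 1/√(0.00063·7.39e-08) = 1.466e+05 rad/s.
Step 3 — f₀ = ω₀/(2π) = 2.333e+04 Hz.
Step 4 — Series Q: Q = ω₀L/R = 1.466e+05·0.00063/1450 = 0.06368.

(a) f₀ = 2.333e+04 Hz  (b) Q = 0.06368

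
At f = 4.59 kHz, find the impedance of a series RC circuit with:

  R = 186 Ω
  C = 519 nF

Step 1 — Angular frequency: ω = 2π·f = 2π·4590 = 2.884e+04 rad/s.
Step 2 — Component impedances:
  R: Z = R = 186 Ω
  C: Z = 1/(jωC) = -j/(ω·C) = 0 - j66.81 Ω
Step 3 — Series combination: Z_total = R + C = 186 - j66.81 Ω = 197.6∠-19.8° Ω.

Z = 186 - j66.81 Ω = 197.6∠-19.8° Ω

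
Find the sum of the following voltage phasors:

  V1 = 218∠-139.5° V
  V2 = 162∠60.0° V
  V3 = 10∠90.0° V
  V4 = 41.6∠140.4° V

Step 1 — Convert each phasor to rectangular form:
  V1 = 218·(cos(-139.5°) + j·sin(-139.5°)) = -165.8 - j141.6 V
  V2 = 162·(cos(60.0°) + j·sin(60.0°)) = 81 + j140.3 V
  V3 = 10·(cos(90.0°) + j·sin(90.0°)) = 0 + j10 V
  V4 = 41.6·(cos(140.4°) + j·sin(140.4°)) = -32.05 + j26.52 V
Step 2 — Sum components: V_total = -116.8 + j35.23 V.
Step 3 — Convert to polar: |V_total| = 122 V, ∠V_total = 163.2°.

V_total = 122∠163.2° V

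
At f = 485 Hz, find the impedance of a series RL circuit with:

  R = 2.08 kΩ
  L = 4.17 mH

Step 1 — Angular frequency: ω = 2π·f = 2π·485 = 3047 rad/s.
Step 2 — Component impedances:
  R: Z = R = 2080 Ω
  L: Z = jωL = j·3047·0.00417 = 0 + j12.71 Ω
Step 3 — Series combination: Z_total = R + L = 2080 + j12.71 Ω = 2080∠0.4° Ω.

Z = 2080 + j12.71 Ω = 2080∠0.4° Ω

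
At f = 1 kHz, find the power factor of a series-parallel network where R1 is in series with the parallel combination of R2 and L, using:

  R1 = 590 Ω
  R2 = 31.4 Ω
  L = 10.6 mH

Step 1 — Angular frequency: ω = 2π·f = 2π·1000 = 6283 rad/s.
Step 2 — Component impedances:
  R1: Z = R = 590 Ω
  R2: Z = R = 31.4 Ω
  L: Z = jωL = j·6283·0.0106 = 0 + j66.6 Ω
Step 3 — Parallel branch: R2 || L = 1/(1/R2 + 1/L) = 25.69 + j12.11 Ω.
Step 4 — Series with R1: Z_total = R1 + (R2 || L) = 615.7 + j12.11 Ω = 615.8∠1.1° Ω.
Step 5 — Power factor: PF = cos(φ) = Re(Z)/|Z| = 615.7/615.8 = 0.9998.
Step 6 — Type: Im(Z) = 12.11 ⇒ lagging (phase φ = 1.1°).

PF = 0.9998 (lagging, φ = 1.1°)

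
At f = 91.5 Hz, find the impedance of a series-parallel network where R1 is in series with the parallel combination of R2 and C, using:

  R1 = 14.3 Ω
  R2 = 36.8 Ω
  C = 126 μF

Step 1 — Angular frequency: ω = 2π·f = 2π·91.5 = 574.9 rad/s.
Step 2 — Component impedances:
  R1: Z = R = 14.3 Ω
  R2: Z = R = 36.8 Ω
  C: Z = 1/(jωC) = -j/(ω·C) = 0 - j13.8 Ω
Step 3 — Parallel branch: R2 || C = 1/(1/R2 + 1/C) = 4.54 - j12.1 Ω.
Step 4 — Series with R1: Z_total = R1 + (R2 || C) = 18.84 - j12.1 Ω = 22.39∠-32.7° Ω.

Z = 18.84 - j12.1 Ω = 22.39∠-32.7° Ω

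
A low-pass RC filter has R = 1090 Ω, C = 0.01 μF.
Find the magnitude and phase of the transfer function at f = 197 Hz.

Step 1 — Angular frequency: ω = 2π·197 = 1238 rad/s.
Step 2 — Transfer function: H(jω) = 1/(1 + jωRC).
Step 3 — Denominator: 1 + jωRC = 1 + j·1238·1090·1e-08 = 1 + j0.01349.
Step 4 — H = 0.9998 - j0.01349.
Step 5 — Magnitude: |H| = 0.9999 (-0.0 dB); phase: φ = -0.8°.

|H| = 0.9999 (-0.0 dB), φ = -0.8°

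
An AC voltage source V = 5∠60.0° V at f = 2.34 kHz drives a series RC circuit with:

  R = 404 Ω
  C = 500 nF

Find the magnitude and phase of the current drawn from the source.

Step 1 — Angular frequency: ω = 2π·f = 2π·2340 = 1.47e+04 rad/s.
Step 2 — Component impedances:
  R: Z = R = 404 Ω
  C: Z = 1/(jωC) = -j/(ω·C) = 0 - j136 Ω
Step 3 — Series combination: Z_total = R + C = 404 - j136 Ω = 426.3∠-18.6° Ω.
Step 4 — Source phasor: V = 5∠60.0° V = 2.5 + j4.33 V.
Step 5 — Ohm's law: I = V / Z_total = (2.5 + j4.33) / (404 - j136) = 0.002317 + j0.0115 A.
Step 6 — Convert to polar: |I| = 0.01173 A, ∠I = 78.6°.

I = 0.01173∠78.6° A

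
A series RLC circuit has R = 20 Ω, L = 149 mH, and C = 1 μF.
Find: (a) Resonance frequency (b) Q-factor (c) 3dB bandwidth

Step 1 — Resonance: ω₀ = 1/√(LC) = 1/√(0.149·1e-06) = 2591 rad/s.
Step 2 — f₀ = ω₀/(2π) = 412.3 Hz.
Step 3 — Series Q: Q = ω₀L/R = 2591·0.149/20 = 19.3.
Step 4 — Bandwidth: Δω = ω₀/Q = 134.2 rad/s; BW = Δω/(2π) = 21.36 Hz.

(a) f₀ = 412.3 Hz  (b) Q = 19.3  (c) BW = 21.36 Hz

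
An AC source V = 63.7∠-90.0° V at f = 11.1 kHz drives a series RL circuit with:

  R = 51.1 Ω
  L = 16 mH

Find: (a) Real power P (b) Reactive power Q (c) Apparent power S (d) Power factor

Step 1 — Angular frequency: ω = 2π·f = 2π·1.11e+04 = 6.974e+04 rad/s.
Step 2 — Component impedances:
  R: Z = R = 51.1 Ω
  L: Z = jωL = j·6.974e+04·0.016 = 0 + j1116 Ω
Step 3 — Series combination: Z_total = R + L = 51.1 + j1116 Ω = 1117∠87.4° Ω.
Step 4 — Source phasor: V = 63.7∠-90.0° V = 0 - j63.7 V.
Step 5 — Current: I = V / Z = -0.05696 - j0.002609 A = 0.05702∠-177.4° A.
Step 6 — Complex power: S = V·I* = 0.1662 + j3.629 VA.
Step 7 — Real power: P = Re(S) = 0.1662 W.
Step 8 — Reactive power: Q = Im(S) = 3.629 VAR.
Step 9 — Apparent power: |S| = 3.632 VA.
Step 10 — Power factor: PF = P/|S| = 0.04574 (lagging).

(a) P = 0.1662 W  (b) Q = 3.629 VAR  (c) S = 3.632 VA  (d) PF = 0.04574 (lagging)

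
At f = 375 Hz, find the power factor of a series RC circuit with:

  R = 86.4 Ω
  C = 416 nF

Step 1 — Angular frequency: ω = 2π·f = 2π·375 = 2356 rad/s.
Step 2 — Component impedances:
  R: Z = R = 86.4 Ω
  C: Z = 1/(jωC) = -j/(ω·C) = 0 - j1020 Ω
Step 3 — Series combination: Z_total = R + C = 86.4 - j1020 Ω = 1024∠-85.2° Ω.
Step 4 — Power factor: PF = cos(φ) = Re(Z)/|Z| = 86.4/1023.876 = 0.08439.
Step 5 — Type: Im(Z) = -1020 ⇒ leading (phase φ = -85.2°).

PF = 0.08439 (leading, φ = -85.2°)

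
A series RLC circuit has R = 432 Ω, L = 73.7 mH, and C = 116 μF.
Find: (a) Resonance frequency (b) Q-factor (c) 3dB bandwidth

Step 1 — Resonance condition Im(Z)=0 gives ω₀ = 1/√(LC).
Step 2 — ω₀ = 1/√(0.0737·0.000116) = 342 rad/s.
Step 3 — f₀ = ω₀/(2π) = 54.43 Hz.
Step 4 — Series Q: Q = ω₀L/R = 342·0.0737/432 = 0.05835.
Step 5 — 3dB bandwidth: Δω = ω₀/Q = 5862 rad/s; BW = Δω/(2π) = 932.9 Hz.

(a) f₀ = 54.43 Hz  (b) Q = 0.05835  (c) BW = 932.9 Hz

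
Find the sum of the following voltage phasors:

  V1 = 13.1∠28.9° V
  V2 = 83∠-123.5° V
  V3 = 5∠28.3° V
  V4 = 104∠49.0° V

Step 1 — Convert each phasor to rectangular form:
  V1 = 13.1·(cos(28.9°) + j·sin(28.9°)) = 11.47 + j6.331 V
  V2 = 83·(cos(-123.5°) + j·sin(-123.5°)) = -45.81 - j69.21 V
  V3 = 5·(cos(28.3°) + j·sin(28.3°)) = 4.402 + j2.37 V
  V4 = 104·(cos(49.0°) + j·sin(49.0°)) = 68.23 + j78.49 V
Step 2 — Sum components: V_total = 38.29 + j17.98 V.
Step 3 — Convert to polar: |V_total| = 42.3 V, ∠V_total = 25.2°.

V_total = 42.3∠25.2° V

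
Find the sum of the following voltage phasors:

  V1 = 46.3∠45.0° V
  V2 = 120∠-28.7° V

Step 1 — Convert each phasor to rectangular form:
  V1 = 46.3·(cos(45.0°) + j·sin(45.0°)) = 32.74 + j32.74 V
  V2 = 120·(cos(-28.7°) + j·sin(-28.7°)) = 105.3 - j57.63 V
Step 2 — Sum components: V_total = 138 - j24.89 V.
Step 3 — Convert to polar: |V_total| = 140.2 V, ∠V_total = -10.2°.

V_total = 140.2∠-10.2° V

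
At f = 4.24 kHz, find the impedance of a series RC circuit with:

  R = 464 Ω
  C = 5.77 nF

Step 1 — Angular frequency: ω = 2π·f = 2π·4240 = 2.664e+04 rad/s.
Step 2 — Component impedances:
  R: Z = R = 464 Ω
  C: Z = 1/(jωC) = -j/(ω·C) = 0 - j6505 Ω
Step 3 — Series combination: Z_total = R + C = 464 - j6505 Ω = 6522∠-85.9° Ω.

Z = 464 - j6505 Ω = 6522∠-85.9° Ω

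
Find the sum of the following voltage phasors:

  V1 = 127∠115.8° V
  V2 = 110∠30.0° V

Step 1 — Convert each phasor to rectangular form:
  V1 = 127·(cos(115.8°) + j·sin(115.8°)) = -55.27 + j114.3 V
  V2 = 110·(cos(30.0°) + j·sin(30.0°)) = 95.26 + j55 V
Step 2 — Sum components: V_total = 39.99 + j169.3 V.
Step 3 — Convert to polar: |V_total| = 174 V, ∠V_total = 76.7°.

V_total = 174∠76.7° V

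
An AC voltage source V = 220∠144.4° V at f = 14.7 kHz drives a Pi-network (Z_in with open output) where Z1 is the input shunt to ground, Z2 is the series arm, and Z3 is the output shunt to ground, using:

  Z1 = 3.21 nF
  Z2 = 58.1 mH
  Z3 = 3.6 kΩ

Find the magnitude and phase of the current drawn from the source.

Step 1 — Angular frequency: ω = 2π·f = 2π·1.47e+04 = 9.236e+04 rad/s.
Step 2 — Component impedances:
  Z1: Z = 1/(jωC) = -j/(ω·C) = 0 - j3373 Ω
  Z2: Z = jωL = j·9.236e+04·0.0581 = 0 + j5366 Ω
  Z3: Z = R = 3600 Ω
Step 3 — With open output, the series arm Z2 and the output shunt Z3 appear in series to ground: Z2 + Z3 = 3600 + j5366 Ω.
Step 4 — Parallel with input shunt Z1: Z_in = Z1 || (Z2 + Z3) = 2418 - j4712 Ω = 5296∠-62.8° Ω.
Step 5 — Source phasor: V = 220∠144.4° V = -178.9 + j128.1 V.
Step 6 — Ohm's law: I = V / Z_total = (-178.9 + j128.1) / (2418 - j4712) = -0.03693 - j0.01901 A.
Step 7 — Convert to polar: |I| = 0.04154 A, ∠I = -152.8°.

I = 0.04154∠-152.8° A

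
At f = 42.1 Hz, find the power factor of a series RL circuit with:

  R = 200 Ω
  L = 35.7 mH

Step 1 — Angular frequency: ω = 2π·f = 2π·42.1 = 264.5 rad/s.
Step 2 — Component impedances:
  R: Z = R = 200 Ω
  L: Z = jωL = j·264.5·0.0357 = 0 + j9.443 Ω
Step 3 — Series combination: Z_total = R + L = 200 + j9.443 Ω = 200.2∠2.7° Ω.
Step 4 — Power factor: PF = cos(φ) = Re(Z)/|Z| = 200/200.22 = 0.9989.
Step 5 — Type: Im(Z) = 9.443 ⇒ lagging (phase φ = 2.7°).

PF = 0.9989 (lagging, φ = 2.7°)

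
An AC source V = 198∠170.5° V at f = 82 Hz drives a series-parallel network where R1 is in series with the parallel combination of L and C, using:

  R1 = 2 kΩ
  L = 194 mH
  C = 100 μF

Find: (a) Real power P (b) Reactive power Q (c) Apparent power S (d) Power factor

Step 1 — Angular frequency: ω = 2π·f = 2π·82 = 515.2 rad/s.
Step 2 — Component impedances:
  R1: Z = R = 2000 Ω
  L: Z = jωL = j·515.2·0.194 = 0 + j99.95 Ω
  C: Z = 1/(jωC) = -j/(ω·C) = 0 - j19.41 Ω
Step 3 — Parallel branch: L || C = 1/(1/L + 1/C) = 0 - j24.09 Ω.
Step 4 — Series with R1: Z_total = R1 + (L || C) = 2000 - j24.09 Ω = 2000∠-0.7° Ω.
Step 5 — Source phasor: V = 198∠170.5° V = -195.3 + j32.68 V.
Step 6 — Current: I = V / Z = -0.09782 + j0.01516 A = 0.09899∠171.2° A.
Step 7 — Complex power: S = V·I* = 19.6 - j0.236 VA.
Step 8 — Real power: P = Re(S) = 19.6 W.
Step 9 — Reactive power: Q = Im(S) = -0.236 VAR.
Step 10 — Apparent power: |S| = 19.6 VA.
Step 11 — Power factor: PF = P/|S| = 0.9999 (leading).

(a) P = 19.6 W  (b) Q = -0.236 VAR  (c) S = 19.6 VA  (d) PF = 0.9999 (leading)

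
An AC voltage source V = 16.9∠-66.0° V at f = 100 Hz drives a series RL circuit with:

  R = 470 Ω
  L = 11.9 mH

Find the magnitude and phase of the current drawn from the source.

Step 1 — Angular frequency: ω = 2π·f = 2π·100 = 628.3 rad/s.
Step 2 — Component impedances:
  R: Z = R = 470 Ω
  L: Z = jωL = j·628.3·0.0119 = 0 + j7.477 Ω
Step 3 — Series combination: Z_total = R + L = 470 + j7.477 Ω = 470.1∠0.9° Ω.
Step 4 — Source phasor: V = 16.9∠-66.0° V = 6.874 - j15.44 V.
Step 5 — Ohm's law: I = V / Z_total = (6.874 - j15.44) / (470 + j7.477) = 0.0141 - j0.03307 A.
Step 6 — Convert to polar: |I| = 0.03595 A, ∠I = -66.9°.

I = 0.03595∠-66.9° A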